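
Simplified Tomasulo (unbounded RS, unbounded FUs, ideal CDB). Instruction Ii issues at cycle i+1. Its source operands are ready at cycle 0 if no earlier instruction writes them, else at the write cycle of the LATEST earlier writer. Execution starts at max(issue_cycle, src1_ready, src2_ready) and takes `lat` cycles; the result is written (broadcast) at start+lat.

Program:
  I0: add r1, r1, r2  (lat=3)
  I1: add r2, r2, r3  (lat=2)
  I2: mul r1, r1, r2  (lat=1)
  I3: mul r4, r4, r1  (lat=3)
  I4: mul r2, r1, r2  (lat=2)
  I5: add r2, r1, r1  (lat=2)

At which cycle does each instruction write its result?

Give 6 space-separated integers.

Answer: 4 4 5 8 7 8

Derivation:
I0 add r1: issue@1 deps=(None,None) exec_start@1 write@4
I1 add r2: issue@2 deps=(None,None) exec_start@2 write@4
I2 mul r1: issue@3 deps=(0,1) exec_start@4 write@5
I3 mul r4: issue@4 deps=(None,2) exec_start@5 write@8
I4 mul r2: issue@5 deps=(2,1) exec_start@5 write@7
I5 add r2: issue@6 deps=(2,2) exec_start@6 write@8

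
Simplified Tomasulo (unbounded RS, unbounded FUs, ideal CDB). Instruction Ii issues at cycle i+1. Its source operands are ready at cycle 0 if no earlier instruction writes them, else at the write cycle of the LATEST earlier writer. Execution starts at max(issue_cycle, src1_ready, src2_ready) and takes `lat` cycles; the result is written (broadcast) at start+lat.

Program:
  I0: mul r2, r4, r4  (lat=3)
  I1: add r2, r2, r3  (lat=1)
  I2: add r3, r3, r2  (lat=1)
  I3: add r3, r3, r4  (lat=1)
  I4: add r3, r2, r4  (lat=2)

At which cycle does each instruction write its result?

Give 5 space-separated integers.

I0 mul r2: issue@1 deps=(None,None) exec_start@1 write@4
I1 add r2: issue@2 deps=(0,None) exec_start@4 write@5
I2 add r3: issue@3 deps=(None,1) exec_start@5 write@6
I3 add r3: issue@4 deps=(2,None) exec_start@6 write@7
I4 add r3: issue@5 deps=(1,None) exec_start@5 write@7

Answer: 4 5 6 7 7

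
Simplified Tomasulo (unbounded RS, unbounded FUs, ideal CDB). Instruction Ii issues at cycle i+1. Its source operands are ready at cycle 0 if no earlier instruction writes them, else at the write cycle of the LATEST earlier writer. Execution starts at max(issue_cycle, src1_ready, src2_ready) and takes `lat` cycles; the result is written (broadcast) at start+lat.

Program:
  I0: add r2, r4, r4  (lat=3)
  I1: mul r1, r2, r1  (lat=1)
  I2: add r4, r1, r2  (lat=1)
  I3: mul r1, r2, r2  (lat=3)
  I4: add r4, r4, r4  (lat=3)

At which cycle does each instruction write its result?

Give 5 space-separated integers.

I0 add r2: issue@1 deps=(None,None) exec_start@1 write@4
I1 mul r1: issue@2 deps=(0,None) exec_start@4 write@5
I2 add r4: issue@3 deps=(1,0) exec_start@5 write@6
I3 mul r1: issue@4 deps=(0,0) exec_start@4 write@7
I4 add r4: issue@5 deps=(2,2) exec_start@6 write@9

Answer: 4 5 6 7 9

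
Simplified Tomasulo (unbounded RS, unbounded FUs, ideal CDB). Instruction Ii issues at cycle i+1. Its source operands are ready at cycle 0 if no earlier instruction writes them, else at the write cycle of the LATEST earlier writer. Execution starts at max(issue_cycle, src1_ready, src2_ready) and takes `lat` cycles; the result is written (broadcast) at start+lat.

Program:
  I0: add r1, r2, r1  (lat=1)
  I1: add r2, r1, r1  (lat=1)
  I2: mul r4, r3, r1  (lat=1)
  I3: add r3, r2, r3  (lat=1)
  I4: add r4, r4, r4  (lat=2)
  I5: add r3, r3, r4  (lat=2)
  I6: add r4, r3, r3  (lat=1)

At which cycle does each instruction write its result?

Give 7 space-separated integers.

I0 add r1: issue@1 deps=(None,None) exec_start@1 write@2
I1 add r2: issue@2 deps=(0,0) exec_start@2 write@3
I2 mul r4: issue@3 deps=(None,0) exec_start@3 write@4
I3 add r3: issue@4 deps=(1,None) exec_start@4 write@5
I4 add r4: issue@5 deps=(2,2) exec_start@5 write@7
I5 add r3: issue@6 deps=(3,4) exec_start@7 write@9
I6 add r4: issue@7 deps=(5,5) exec_start@9 write@10

Answer: 2 3 4 5 7 9 10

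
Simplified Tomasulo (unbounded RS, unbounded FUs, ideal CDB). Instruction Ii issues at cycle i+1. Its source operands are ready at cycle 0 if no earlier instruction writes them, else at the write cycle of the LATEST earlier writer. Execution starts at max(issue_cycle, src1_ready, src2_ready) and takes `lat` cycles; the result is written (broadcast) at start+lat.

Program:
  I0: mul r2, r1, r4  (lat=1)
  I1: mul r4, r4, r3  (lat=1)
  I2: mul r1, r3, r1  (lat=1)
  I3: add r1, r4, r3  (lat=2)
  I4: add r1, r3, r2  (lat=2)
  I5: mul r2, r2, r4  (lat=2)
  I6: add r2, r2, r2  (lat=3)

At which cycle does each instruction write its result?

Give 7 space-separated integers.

I0 mul r2: issue@1 deps=(None,None) exec_start@1 write@2
I1 mul r4: issue@2 deps=(None,None) exec_start@2 write@3
I2 mul r1: issue@3 deps=(None,None) exec_start@3 write@4
I3 add r1: issue@4 deps=(1,None) exec_start@4 write@6
I4 add r1: issue@5 deps=(None,0) exec_start@5 write@7
I5 mul r2: issue@6 deps=(0,1) exec_start@6 write@8
I6 add r2: issue@7 deps=(5,5) exec_start@8 write@11

Answer: 2 3 4 6 7 8 11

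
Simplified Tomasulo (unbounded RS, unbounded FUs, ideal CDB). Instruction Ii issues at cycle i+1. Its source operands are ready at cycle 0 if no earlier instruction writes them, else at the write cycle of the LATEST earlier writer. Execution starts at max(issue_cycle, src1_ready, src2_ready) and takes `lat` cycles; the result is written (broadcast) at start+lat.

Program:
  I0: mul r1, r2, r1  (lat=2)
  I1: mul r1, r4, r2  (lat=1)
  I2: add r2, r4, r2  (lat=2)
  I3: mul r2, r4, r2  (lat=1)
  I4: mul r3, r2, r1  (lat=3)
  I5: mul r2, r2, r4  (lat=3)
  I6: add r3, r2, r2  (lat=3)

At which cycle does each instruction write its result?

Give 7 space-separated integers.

I0 mul r1: issue@1 deps=(None,None) exec_start@1 write@3
I1 mul r1: issue@2 deps=(None,None) exec_start@2 write@3
I2 add r2: issue@3 deps=(None,None) exec_start@3 write@5
I3 mul r2: issue@4 deps=(None,2) exec_start@5 write@6
I4 mul r3: issue@5 deps=(3,1) exec_start@6 write@9
I5 mul r2: issue@6 deps=(3,None) exec_start@6 write@9
I6 add r3: issue@7 deps=(5,5) exec_start@9 write@12

Answer: 3 3 5 6 9 9 12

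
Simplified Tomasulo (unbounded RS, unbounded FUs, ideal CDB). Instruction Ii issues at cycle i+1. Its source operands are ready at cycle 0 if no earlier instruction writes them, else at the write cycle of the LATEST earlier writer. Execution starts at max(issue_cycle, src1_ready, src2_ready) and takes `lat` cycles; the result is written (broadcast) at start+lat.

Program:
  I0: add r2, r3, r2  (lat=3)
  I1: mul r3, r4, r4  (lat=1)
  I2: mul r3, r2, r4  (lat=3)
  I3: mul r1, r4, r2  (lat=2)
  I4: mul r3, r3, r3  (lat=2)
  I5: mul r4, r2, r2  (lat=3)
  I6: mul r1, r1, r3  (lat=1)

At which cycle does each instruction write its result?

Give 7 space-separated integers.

Answer: 4 3 7 6 9 9 10

Derivation:
I0 add r2: issue@1 deps=(None,None) exec_start@1 write@4
I1 mul r3: issue@2 deps=(None,None) exec_start@2 write@3
I2 mul r3: issue@3 deps=(0,None) exec_start@4 write@7
I3 mul r1: issue@4 deps=(None,0) exec_start@4 write@6
I4 mul r3: issue@5 deps=(2,2) exec_start@7 write@9
I5 mul r4: issue@6 deps=(0,0) exec_start@6 write@9
I6 mul r1: issue@7 deps=(3,4) exec_start@9 write@10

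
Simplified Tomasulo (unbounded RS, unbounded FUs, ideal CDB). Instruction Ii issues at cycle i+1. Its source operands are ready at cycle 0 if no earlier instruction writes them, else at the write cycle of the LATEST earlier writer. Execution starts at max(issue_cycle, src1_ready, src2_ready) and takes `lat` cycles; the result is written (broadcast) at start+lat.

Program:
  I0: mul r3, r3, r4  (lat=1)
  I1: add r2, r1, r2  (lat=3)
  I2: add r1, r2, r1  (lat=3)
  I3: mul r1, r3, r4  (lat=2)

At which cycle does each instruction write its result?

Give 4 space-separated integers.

Answer: 2 5 8 6

Derivation:
I0 mul r3: issue@1 deps=(None,None) exec_start@1 write@2
I1 add r2: issue@2 deps=(None,None) exec_start@2 write@5
I2 add r1: issue@3 deps=(1,None) exec_start@5 write@8
I3 mul r1: issue@4 deps=(0,None) exec_start@4 write@6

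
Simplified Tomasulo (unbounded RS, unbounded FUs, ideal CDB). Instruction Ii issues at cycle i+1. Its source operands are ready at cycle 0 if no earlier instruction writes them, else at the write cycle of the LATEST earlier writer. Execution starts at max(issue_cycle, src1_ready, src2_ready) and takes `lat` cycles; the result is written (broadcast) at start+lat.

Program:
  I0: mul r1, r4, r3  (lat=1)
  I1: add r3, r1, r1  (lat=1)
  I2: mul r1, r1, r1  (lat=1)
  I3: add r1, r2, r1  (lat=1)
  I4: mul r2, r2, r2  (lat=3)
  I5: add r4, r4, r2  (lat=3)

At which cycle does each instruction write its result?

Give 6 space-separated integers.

Answer: 2 3 4 5 8 11

Derivation:
I0 mul r1: issue@1 deps=(None,None) exec_start@1 write@2
I1 add r3: issue@2 deps=(0,0) exec_start@2 write@3
I2 mul r1: issue@3 deps=(0,0) exec_start@3 write@4
I3 add r1: issue@4 deps=(None,2) exec_start@4 write@5
I4 mul r2: issue@5 deps=(None,None) exec_start@5 write@8
I5 add r4: issue@6 deps=(None,4) exec_start@8 write@11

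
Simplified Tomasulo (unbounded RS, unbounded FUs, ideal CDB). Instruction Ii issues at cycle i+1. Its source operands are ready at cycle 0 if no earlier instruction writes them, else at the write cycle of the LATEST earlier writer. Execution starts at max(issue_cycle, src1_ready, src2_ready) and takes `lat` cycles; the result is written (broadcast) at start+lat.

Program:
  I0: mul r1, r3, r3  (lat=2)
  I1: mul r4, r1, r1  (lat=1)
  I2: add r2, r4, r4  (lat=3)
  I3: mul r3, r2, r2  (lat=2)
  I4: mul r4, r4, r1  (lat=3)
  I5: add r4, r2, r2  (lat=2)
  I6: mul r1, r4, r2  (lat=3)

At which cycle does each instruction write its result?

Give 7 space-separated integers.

I0 mul r1: issue@1 deps=(None,None) exec_start@1 write@3
I1 mul r4: issue@2 deps=(0,0) exec_start@3 write@4
I2 add r2: issue@3 deps=(1,1) exec_start@4 write@7
I3 mul r3: issue@4 deps=(2,2) exec_start@7 write@9
I4 mul r4: issue@5 deps=(1,0) exec_start@5 write@8
I5 add r4: issue@6 deps=(2,2) exec_start@7 write@9
I6 mul r1: issue@7 deps=(5,2) exec_start@9 write@12

Answer: 3 4 7 9 8 9 12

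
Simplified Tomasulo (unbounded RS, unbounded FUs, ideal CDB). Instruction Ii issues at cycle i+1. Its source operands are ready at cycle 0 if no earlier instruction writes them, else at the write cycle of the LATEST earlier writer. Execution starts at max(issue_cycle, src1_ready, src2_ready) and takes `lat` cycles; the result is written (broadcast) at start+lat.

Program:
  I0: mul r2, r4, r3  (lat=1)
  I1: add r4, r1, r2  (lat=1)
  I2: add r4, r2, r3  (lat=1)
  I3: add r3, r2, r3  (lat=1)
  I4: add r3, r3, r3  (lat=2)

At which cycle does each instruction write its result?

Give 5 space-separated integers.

Answer: 2 3 4 5 7

Derivation:
I0 mul r2: issue@1 deps=(None,None) exec_start@1 write@2
I1 add r4: issue@2 deps=(None,0) exec_start@2 write@3
I2 add r4: issue@3 deps=(0,None) exec_start@3 write@4
I3 add r3: issue@4 deps=(0,None) exec_start@4 write@5
I4 add r3: issue@5 deps=(3,3) exec_start@5 write@7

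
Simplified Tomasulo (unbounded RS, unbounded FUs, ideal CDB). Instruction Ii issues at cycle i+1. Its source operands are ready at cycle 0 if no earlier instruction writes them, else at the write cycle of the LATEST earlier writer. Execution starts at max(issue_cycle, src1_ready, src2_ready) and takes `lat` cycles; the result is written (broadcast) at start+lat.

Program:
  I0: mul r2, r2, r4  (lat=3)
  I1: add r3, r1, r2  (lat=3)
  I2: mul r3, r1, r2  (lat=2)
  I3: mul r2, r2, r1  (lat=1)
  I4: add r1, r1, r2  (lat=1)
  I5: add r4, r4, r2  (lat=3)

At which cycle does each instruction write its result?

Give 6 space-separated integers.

I0 mul r2: issue@1 deps=(None,None) exec_start@1 write@4
I1 add r3: issue@2 deps=(None,0) exec_start@4 write@7
I2 mul r3: issue@3 deps=(None,0) exec_start@4 write@6
I3 mul r2: issue@4 deps=(0,None) exec_start@4 write@5
I4 add r1: issue@5 deps=(None,3) exec_start@5 write@6
I5 add r4: issue@6 deps=(None,3) exec_start@6 write@9

Answer: 4 7 6 5 6 9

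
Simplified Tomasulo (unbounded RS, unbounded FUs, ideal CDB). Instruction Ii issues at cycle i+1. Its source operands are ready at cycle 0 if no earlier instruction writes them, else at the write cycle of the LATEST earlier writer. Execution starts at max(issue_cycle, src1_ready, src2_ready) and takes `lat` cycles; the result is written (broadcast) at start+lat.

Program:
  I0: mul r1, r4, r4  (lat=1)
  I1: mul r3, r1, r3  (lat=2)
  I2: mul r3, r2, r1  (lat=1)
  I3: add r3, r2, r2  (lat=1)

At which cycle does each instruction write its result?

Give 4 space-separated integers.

I0 mul r1: issue@1 deps=(None,None) exec_start@1 write@2
I1 mul r3: issue@2 deps=(0,None) exec_start@2 write@4
I2 mul r3: issue@3 deps=(None,0) exec_start@3 write@4
I3 add r3: issue@4 deps=(None,None) exec_start@4 write@5

Answer: 2 4 4 5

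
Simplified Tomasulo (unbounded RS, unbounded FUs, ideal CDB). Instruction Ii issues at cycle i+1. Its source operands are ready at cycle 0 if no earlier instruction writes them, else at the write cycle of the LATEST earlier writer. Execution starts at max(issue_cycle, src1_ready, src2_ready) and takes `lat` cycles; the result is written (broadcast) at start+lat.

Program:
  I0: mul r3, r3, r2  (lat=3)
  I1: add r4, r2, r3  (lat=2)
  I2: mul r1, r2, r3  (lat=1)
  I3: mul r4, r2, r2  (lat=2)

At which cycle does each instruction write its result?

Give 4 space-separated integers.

I0 mul r3: issue@1 deps=(None,None) exec_start@1 write@4
I1 add r4: issue@2 deps=(None,0) exec_start@4 write@6
I2 mul r1: issue@3 deps=(None,0) exec_start@4 write@5
I3 mul r4: issue@4 deps=(None,None) exec_start@4 write@6

Answer: 4 6 5 6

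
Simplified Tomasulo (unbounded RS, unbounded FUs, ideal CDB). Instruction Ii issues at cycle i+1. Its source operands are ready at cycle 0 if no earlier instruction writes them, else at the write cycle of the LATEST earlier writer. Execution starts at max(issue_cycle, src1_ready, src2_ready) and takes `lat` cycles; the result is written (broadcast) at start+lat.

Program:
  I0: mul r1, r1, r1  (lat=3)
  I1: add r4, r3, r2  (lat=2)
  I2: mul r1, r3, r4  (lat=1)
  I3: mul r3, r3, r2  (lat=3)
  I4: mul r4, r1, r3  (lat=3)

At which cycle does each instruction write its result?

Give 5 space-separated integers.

I0 mul r1: issue@1 deps=(None,None) exec_start@1 write@4
I1 add r4: issue@2 deps=(None,None) exec_start@2 write@4
I2 mul r1: issue@3 deps=(None,1) exec_start@4 write@5
I3 mul r3: issue@4 deps=(None,None) exec_start@4 write@7
I4 mul r4: issue@5 deps=(2,3) exec_start@7 write@10

Answer: 4 4 5 7 10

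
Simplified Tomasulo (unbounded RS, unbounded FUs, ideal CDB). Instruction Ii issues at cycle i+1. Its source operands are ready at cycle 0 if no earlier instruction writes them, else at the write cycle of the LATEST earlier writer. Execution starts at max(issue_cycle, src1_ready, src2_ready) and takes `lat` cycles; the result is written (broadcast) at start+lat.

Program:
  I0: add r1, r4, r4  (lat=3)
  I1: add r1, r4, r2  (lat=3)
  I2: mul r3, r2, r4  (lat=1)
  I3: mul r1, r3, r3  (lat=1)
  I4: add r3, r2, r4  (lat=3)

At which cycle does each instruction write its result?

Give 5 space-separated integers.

I0 add r1: issue@1 deps=(None,None) exec_start@1 write@4
I1 add r1: issue@2 deps=(None,None) exec_start@2 write@5
I2 mul r3: issue@3 deps=(None,None) exec_start@3 write@4
I3 mul r1: issue@4 deps=(2,2) exec_start@4 write@5
I4 add r3: issue@5 deps=(None,None) exec_start@5 write@8

Answer: 4 5 4 5 8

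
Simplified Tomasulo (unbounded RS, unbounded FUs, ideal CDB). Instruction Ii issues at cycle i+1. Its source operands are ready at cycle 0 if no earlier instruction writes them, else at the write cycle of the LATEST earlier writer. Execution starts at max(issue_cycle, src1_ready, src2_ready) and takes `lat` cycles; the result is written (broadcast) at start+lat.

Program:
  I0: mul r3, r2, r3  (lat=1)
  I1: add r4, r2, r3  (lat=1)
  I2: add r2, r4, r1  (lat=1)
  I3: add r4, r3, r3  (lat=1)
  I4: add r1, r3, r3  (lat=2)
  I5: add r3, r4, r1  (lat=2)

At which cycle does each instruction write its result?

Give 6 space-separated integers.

Answer: 2 3 4 5 7 9

Derivation:
I0 mul r3: issue@1 deps=(None,None) exec_start@1 write@2
I1 add r4: issue@2 deps=(None,0) exec_start@2 write@3
I2 add r2: issue@3 deps=(1,None) exec_start@3 write@4
I3 add r4: issue@4 deps=(0,0) exec_start@4 write@5
I4 add r1: issue@5 deps=(0,0) exec_start@5 write@7
I5 add r3: issue@6 deps=(3,4) exec_start@7 write@9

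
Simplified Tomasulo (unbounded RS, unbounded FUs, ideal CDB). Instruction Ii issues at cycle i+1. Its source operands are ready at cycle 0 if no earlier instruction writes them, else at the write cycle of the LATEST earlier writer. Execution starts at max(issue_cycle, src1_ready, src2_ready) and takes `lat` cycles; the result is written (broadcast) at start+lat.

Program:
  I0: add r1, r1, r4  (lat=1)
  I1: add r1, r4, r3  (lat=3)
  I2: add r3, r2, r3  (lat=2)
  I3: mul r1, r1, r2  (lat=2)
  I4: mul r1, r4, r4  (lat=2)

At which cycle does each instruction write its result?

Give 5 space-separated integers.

Answer: 2 5 5 7 7

Derivation:
I0 add r1: issue@1 deps=(None,None) exec_start@1 write@2
I1 add r1: issue@2 deps=(None,None) exec_start@2 write@5
I2 add r3: issue@3 deps=(None,None) exec_start@3 write@5
I3 mul r1: issue@4 deps=(1,None) exec_start@5 write@7
I4 mul r1: issue@5 deps=(None,None) exec_start@5 write@7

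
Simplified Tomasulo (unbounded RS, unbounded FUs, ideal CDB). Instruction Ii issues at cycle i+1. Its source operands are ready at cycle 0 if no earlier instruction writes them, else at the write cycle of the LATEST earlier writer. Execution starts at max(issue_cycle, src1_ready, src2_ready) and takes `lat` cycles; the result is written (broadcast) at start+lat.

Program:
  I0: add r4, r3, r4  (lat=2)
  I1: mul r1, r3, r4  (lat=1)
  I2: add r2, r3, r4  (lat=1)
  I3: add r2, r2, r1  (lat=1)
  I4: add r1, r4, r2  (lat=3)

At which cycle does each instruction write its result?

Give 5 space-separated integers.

I0 add r4: issue@1 deps=(None,None) exec_start@1 write@3
I1 mul r1: issue@2 deps=(None,0) exec_start@3 write@4
I2 add r2: issue@3 deps=(None,0) exec_start@3 write@4
I3 add r2: issue@4 deps=(2,1) exec_start@4 write@5
I4 add r1: issue@5 deps=(0,3) exec_start@5 write@8

Answer: 3 4 4 5 8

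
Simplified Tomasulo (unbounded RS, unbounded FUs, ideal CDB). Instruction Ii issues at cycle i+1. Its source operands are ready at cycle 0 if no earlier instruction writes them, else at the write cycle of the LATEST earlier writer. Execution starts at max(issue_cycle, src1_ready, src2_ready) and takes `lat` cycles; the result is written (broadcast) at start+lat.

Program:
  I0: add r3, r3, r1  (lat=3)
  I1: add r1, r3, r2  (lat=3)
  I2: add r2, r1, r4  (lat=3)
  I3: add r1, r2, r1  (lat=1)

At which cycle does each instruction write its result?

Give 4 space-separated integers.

Answer: 4 7 10 11

Derivation:
I0 add r3: issue@1 deps=(None,None) exec_start@1 write@4
I1 add r1: issue@2 deps=(0,None) exec_start@4 write@7
I2 add r2: issue@3 deps=(1,None) exec_start@7 write@10
I3 add r1: issue@4 deps=(2,1) exec_start@10 write@11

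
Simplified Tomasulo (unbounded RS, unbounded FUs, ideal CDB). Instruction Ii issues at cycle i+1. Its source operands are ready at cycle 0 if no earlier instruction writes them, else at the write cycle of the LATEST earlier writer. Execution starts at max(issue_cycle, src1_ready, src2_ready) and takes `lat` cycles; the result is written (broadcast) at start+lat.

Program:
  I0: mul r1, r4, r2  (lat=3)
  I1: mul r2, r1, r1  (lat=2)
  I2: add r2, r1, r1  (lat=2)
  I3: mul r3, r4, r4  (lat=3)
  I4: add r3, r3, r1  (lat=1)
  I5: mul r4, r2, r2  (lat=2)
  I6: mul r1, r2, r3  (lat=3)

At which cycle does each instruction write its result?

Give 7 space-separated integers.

I0 mul r1: issue@1 deps=(None,None) exec_start@1 write@4
I1 mul r2: issue@2 deps=(0,0) exec_start@4 write@6
I2 add r2: issue@3 deps=(0,0) exec_start@4 write@6
I3 mul r3: issue@4 deps=(None,None) exec_start@4 write@7
I4 add r3: issue@5 deps=(3,0) exec_start@7 write@8
I5 mul r4: issue@6 deps=(2,2) exec_start@6 write@8
I6 mul r1: issue@7 deps=(2,4) exec_start@8 write@11

Answer: 4 6 6 7 8 8 11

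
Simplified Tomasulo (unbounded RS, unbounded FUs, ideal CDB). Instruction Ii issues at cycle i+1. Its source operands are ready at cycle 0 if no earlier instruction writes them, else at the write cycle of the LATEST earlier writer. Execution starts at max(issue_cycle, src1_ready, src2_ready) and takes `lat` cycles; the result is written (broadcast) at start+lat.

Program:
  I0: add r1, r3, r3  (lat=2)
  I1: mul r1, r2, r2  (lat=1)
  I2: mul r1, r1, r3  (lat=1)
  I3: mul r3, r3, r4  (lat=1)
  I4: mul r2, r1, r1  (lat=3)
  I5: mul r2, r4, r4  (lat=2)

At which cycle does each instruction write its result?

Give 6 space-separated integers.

I0 add r1: issue@1 deps=(None,None) exec_start@1 write@3
I1 mul r1: issue@2 deps=(None,None) exec_start@2 write@3
I2 mul r1: issue@3 deps=(1,None) exec_start@3 write@4
I3 mul r3: issue@4 deps=(None,None) exec_start@4 write@5
I4 mul r2: issue@5 deps=(2,2) exec_start@5 write@8
I5 mul r2: issue@6 deps=(None,None) exec_start@6 write@8

Answer: 3 3 4 5 8 8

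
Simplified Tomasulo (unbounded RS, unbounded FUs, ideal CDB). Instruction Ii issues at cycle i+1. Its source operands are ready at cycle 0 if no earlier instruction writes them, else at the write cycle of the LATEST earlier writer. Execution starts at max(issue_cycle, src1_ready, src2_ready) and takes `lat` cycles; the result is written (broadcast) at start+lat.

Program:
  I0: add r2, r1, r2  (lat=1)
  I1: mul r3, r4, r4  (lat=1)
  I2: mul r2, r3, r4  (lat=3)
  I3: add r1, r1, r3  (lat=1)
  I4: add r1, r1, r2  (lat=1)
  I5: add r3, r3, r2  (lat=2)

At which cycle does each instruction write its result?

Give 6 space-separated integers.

Answer: 2 3 6 5 7 8

Derivation:
I0 add r2: issue@1 deps=(None,None) exec_start@1 write@2
I1 mul r3: issue@2 deps=(None,None) exec_start@2 write@3
I2 mul r2: issue@3 deps=(1,None) exec_start@3 write@6
I3 add r1: issue@4 deps=(None,1) exec_start@4 write@5
I4 add r1: issue@5 deps=(3,2) exec_start@6 write@7
I5 add r3: issue@6 deps=(1,2) exec_start@6 write@8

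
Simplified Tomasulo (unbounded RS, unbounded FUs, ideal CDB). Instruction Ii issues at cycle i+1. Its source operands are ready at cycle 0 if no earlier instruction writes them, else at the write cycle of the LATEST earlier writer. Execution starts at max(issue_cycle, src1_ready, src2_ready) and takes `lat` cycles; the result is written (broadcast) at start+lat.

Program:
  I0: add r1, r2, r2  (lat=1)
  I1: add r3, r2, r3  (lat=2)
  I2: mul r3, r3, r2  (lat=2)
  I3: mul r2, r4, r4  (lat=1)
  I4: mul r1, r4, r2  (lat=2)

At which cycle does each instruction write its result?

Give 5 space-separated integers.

Answer: 2 4 6 5 7

Derivation:
I0 add r1: issue@1 deps=(None,None) exec_start@1 write@2
I1 add r3: issue@2 deps=(None,None) exec_start@2 write@4
I2 mul r3: issue@3 deps=(1,None) exec_start@4 write@6
I3 mul r2: issue@4 deps=(None,None) exec_start@4 write@5
I4 mul r1: issue@5 deps=(None,3) exec_start@5 write@7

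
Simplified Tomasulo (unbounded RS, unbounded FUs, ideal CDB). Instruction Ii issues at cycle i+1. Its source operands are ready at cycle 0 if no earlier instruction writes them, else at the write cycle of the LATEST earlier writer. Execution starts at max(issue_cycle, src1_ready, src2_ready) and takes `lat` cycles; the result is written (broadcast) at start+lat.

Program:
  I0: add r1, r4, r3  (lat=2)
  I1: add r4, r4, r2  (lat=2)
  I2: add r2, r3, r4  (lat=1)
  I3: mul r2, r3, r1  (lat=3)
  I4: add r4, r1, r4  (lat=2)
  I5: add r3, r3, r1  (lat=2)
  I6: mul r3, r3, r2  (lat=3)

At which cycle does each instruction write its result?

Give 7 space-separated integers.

I0 add r1: issue@1 deps=(None,None) exec_start@1 write@3
I1 add r4: issue@2 deps=(None,None) exec_start@2 write@4
I2 add r2: issue@3 deps=(None,1) exec_start@4 write@5
I3 mul r2: issue@4 deps=(None,0) exec_start@4 write@7
I4 add r4: issue@5 deps=(0,1) exec_start@5 write@7
I5 add r3: issue@6 deps=(None,0) exec_start@6 write@8
I6 mul r3: issue@7 deps=(5,3) exec_start@8 write@11

Answer: 3 4 5 7 7 8 11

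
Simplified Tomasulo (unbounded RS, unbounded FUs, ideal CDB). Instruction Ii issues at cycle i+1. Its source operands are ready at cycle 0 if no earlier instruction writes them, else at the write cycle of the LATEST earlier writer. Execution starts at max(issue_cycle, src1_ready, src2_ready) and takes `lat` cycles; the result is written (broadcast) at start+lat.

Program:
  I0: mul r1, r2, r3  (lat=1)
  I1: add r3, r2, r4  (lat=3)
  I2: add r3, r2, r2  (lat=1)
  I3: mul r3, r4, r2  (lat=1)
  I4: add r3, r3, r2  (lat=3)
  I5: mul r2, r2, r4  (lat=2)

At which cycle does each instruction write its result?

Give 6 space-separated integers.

I0 mul r1: issue@1 deps=(None,None) exec_start@1 write@2
I1 add r3: issue@2 deps=(None,None) exec_start@2 write@5
I2 add r3: issue@3 deps=(None,None) exec_start@3 write@4
I3 mul r3: issue@4 deps=(None,None) exec_start@4 write@5
I4 add r3: issue@5 deps=(3,None) exec_start@5 write@8
I5 mul r2: issue@6 deps=(None,None) exec_start@6 write@8

Answer: 2 5 4 5 8 8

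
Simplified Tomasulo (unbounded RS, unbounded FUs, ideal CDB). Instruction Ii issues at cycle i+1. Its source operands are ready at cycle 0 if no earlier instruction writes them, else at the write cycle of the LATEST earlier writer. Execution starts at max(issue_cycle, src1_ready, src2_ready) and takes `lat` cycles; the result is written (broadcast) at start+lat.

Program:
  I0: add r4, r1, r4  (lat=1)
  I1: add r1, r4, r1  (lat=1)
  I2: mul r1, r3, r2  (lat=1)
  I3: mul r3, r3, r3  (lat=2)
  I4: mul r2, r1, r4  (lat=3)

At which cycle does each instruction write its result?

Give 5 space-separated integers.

I0 add r4: issue@1 deps=(None,None) exec_start@1 write@2
I1 add r1: issue@2 deps=(0,None) exec_start@2 write@3
I2 mul r1: issue@3 deps=(None,None) exec_start@3 write@4
I3 mul r3: issue@4 deps=(None,None) exec_start@4 write@6
I4 mul r2: issue@5 deps=(2,0) exec_start@5 write@8

Answer: 2 3 4 6 8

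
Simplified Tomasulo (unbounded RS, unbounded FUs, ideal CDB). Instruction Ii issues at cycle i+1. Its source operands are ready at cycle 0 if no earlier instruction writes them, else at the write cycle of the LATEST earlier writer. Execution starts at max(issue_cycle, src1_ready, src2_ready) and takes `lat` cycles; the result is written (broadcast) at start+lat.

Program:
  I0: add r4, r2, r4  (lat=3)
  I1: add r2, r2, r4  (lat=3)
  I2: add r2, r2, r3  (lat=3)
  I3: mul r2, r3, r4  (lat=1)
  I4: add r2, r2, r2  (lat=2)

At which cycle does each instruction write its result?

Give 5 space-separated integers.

Answer: 4 7 10 5 7

Derivation:
I0 add r4: issue@1 deps=(None,None) exec_start@1 write@4
I1 add r2: issue@2 deps=(None,0) exec_start@4 write@7
I2 add r2: issue@3 deps=(1,None) exec_start@7 write@10
I3 mul r2: issue@4 deps=(None,0) exec_start@4 write@5
I4 add r2: issue@5 deps=(3,3) exec_start@5 write@7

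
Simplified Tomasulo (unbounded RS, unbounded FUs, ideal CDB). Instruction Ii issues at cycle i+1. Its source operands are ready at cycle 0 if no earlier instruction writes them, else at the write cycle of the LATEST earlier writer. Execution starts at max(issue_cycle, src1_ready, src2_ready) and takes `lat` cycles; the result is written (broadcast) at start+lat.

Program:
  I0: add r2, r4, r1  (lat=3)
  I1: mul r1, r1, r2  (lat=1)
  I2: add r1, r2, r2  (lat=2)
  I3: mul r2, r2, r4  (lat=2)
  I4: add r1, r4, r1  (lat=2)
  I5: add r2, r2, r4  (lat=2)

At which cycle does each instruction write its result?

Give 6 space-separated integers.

Answer: 4 5 6 6 8 8

Derivation:
I0 add r2: issue@1 deps=(None,None) exec_start@1 write@4
I1 mul r1: issue@2 deps=(None,0) exec_start@4 write@5
I2 add r1: issue@3 deps=(0,0) exec_start@4 write@6
I3 mul r2: issue@4 deps=(0,None) exec_start@4 write@6
I4 add r1: issue@5 deps=(None,2) exec_start@6 write@8
I5 add r2: issue@6 deps=(3,None) exec_start@6 write@8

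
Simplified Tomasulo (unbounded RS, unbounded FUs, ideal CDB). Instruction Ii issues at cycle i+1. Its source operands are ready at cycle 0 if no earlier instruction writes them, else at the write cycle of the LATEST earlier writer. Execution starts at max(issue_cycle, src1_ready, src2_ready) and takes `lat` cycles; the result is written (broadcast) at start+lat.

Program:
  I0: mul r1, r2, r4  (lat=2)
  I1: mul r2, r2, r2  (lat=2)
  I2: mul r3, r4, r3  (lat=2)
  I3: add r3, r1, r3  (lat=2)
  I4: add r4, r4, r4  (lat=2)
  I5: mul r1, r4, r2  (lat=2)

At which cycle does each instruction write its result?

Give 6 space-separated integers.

Answer: 3 4 5 7 7 9

Derivation:
I0 mul r1: issue@1 deps=(None,None) exec_start@1 write@3
I1 mul r2: issue@2 deps=(None,None) exec_start@2 write@4
I2 mul r3: issue@3 deps=(None,None) exec_start@3 write@5
I3 add r3: issue@4 deps=(0,2) exec_start@5 write@7
I4 add r4: issue@5 deps=(None,None) exec_start@5 write@7
I5 mul r1: issue@6 deps=(4,1) exec_start@7 write@9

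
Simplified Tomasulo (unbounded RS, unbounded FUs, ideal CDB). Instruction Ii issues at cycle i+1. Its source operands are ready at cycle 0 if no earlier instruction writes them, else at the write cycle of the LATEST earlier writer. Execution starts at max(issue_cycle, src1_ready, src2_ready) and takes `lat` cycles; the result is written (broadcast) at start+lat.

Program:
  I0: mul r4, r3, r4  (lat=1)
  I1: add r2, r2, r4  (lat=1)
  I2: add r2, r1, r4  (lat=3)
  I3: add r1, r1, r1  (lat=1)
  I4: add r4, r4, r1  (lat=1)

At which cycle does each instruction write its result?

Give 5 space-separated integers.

Answer: 2 3 6 5 6

Derivation:
I0 mul r4: issue@1 deps=(None,None) exec_start@1 write@2
I1 add r2: issue@2 deps=(None,0) exec_start@2 write@3
I2 add r2: issue@3 deps=(None,0) exec_start@3 write@6
I3 add r1: issue@4 deps=(None,None) exec_start@4 write@5
I4 add r4: issue@5 deps=(0,3) exec_start@5 write@6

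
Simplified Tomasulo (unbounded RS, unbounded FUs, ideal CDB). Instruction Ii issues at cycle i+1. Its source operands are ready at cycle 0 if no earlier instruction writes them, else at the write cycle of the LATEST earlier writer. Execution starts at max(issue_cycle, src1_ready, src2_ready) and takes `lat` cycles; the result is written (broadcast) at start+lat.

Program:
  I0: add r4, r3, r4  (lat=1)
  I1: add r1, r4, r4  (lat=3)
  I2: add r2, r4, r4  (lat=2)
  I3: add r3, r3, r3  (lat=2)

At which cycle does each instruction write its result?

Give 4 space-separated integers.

I0 add r4: issue@1 deps=(None,None) exec_start@1 write@2
I1 add r1: issue@2 deps=(0,0) exec_start@2 write@5
I2 add r2: issue@3 deps=(0,0) exec_start@3 write@5
I3 add r3: issue@4 deps=(None,None) exec_start@4 write@6

Answer: 2 5 5 6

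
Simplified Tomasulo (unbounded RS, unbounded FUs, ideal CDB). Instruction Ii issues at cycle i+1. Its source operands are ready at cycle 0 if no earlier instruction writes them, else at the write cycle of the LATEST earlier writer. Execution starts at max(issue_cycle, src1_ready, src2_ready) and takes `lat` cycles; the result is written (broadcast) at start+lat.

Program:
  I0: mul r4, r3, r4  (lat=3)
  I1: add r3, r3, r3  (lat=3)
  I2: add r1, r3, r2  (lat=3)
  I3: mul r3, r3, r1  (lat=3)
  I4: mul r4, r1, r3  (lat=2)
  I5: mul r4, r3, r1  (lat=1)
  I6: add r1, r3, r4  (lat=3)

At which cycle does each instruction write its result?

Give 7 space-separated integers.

Answer: 4 5 8 11 13 12 15

Derivation:
I0 mul r4: issue@1 deps=(None,None) exec_start@1 write@4
I1 add r3: issue@2 deps=(None,None) exec_start@2 write@5
I2 add r1: issue@3 deps=(1,None) exec_start@5 write@8
I3 mul r3: issue@4 deps=(1,2) exec_start@8 write@11
I4 mul r4: issue@5 deps=(2,3) exec_start@11 write@13
I5 mul r4: issue@6 deps=(3,2) exec_start@11 write@12
I6 add r1: issue@7 deps=(3,5) exec_start@12 write@15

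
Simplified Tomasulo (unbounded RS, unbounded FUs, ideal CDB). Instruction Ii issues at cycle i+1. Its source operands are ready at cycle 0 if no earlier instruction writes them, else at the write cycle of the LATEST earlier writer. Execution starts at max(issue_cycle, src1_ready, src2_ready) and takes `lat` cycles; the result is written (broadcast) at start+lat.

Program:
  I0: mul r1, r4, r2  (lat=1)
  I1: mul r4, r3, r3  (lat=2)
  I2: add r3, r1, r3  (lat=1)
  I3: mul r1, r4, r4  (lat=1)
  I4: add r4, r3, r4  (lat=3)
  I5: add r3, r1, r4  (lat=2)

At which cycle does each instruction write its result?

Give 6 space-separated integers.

Answer: 2 4 4 5 8 10

Derivation:
I0 mul r1: issue@1 deps=(None,None) exec_start@1 write@2
I1 mul r4: issue@2 deps=(None,None) exec_start@2 write@4
I2 add r3: issue@3 deps=(0,None) exec_start@3 write@4
I3 mul r1: issue@4 deps=(1,1) exec_start@4 write@5
I4 add r4: issue@5 deps=(2,1) exec_start@5 write@8
I5 add r3: issue@6 deps=(3,4) exec_start@8 write@10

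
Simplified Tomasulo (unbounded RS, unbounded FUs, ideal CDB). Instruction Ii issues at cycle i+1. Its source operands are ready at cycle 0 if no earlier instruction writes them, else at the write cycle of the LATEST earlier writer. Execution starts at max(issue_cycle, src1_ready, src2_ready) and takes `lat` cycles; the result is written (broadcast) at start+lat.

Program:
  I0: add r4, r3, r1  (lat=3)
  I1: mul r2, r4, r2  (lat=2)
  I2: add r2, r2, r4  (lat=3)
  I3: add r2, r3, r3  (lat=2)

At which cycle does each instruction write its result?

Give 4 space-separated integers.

I0 add r4: issue@1 deps=(None,None) exec_start@1 write@4
I1 mul r2: issue@2 deps=(0,None) exec_start@4 write@6
I2 add r2: issue@3 deps=(1,0) exec_start@6 write@9
I3 add r2: issue@4 deps=(None,None) exec_start@4 write@6

Answer: 4 6 9 6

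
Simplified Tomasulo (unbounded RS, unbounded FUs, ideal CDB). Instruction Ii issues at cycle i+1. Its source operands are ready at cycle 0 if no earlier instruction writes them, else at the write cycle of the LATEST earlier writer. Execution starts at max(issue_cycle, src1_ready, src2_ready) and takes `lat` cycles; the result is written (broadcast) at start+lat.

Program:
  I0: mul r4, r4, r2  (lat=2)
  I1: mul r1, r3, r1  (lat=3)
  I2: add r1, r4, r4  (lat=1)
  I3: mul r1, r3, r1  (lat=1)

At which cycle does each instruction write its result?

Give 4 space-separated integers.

I0 mul r4: issue@1 deps=(None,None) exec_start@1 write@3
I1 mul r1: issue@2 deps=(None,None) exec_start@2 write@5
I2 add r1: issue@3 deps=(0,0) exec_start@3 write@4
I3 mul r1: issue@4 deps=(None,2) exec_start@4 write@5

Answer: 3 5 4 5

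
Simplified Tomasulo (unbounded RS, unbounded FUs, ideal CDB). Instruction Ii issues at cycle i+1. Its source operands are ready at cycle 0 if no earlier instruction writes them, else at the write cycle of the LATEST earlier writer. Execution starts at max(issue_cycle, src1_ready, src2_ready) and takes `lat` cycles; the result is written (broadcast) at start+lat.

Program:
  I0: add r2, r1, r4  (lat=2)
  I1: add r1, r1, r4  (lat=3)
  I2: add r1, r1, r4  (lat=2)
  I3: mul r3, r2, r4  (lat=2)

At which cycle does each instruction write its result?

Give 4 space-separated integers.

Answer: 3 5 7 6

Derivation:
I0 add r2: issue@1 deps=(None,None) exec_start@1 write@3
I1 add r1: issue@2 deps=(None,None) exec_start@2 write@5
I2 add r1: issue@3 deps=(1,None) exec_start@5 write@7
I3 mul r3: issue@4 deps=(0,None) exec_start@4 write@6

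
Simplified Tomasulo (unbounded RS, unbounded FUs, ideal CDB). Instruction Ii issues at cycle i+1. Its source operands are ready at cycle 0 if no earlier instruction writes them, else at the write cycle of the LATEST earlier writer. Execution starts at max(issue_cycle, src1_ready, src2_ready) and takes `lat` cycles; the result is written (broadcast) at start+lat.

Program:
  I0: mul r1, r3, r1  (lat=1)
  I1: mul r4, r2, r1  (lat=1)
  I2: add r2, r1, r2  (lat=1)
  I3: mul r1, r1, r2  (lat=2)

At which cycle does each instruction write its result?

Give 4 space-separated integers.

I0 mul r1: issue@1 deps=(None,None) exec_start@1 write@2
I1 mul r4: issue@2 deps=(None,0) exec_start@2 write@3
I2 add r2: issue@3 deps=(0,None) exec_start@3 write@4
I3 mul r1: issue@4 deps=(0,2) exec_start@4 write@6

Answer: 2 3 4 6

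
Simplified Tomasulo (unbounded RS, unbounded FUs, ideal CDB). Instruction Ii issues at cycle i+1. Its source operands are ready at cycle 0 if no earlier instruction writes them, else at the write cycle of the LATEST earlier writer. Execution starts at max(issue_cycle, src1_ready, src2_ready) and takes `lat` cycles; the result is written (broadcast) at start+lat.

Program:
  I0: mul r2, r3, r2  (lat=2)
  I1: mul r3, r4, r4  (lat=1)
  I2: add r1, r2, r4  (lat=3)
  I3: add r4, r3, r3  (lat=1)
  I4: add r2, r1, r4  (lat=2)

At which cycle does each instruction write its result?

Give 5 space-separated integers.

Answer: 3 3 6 5 8

Derivation:
I0 mul r2: issue@1 deps=(None,None) exec_start@1 write@3
I1 mul r3: issue@2 deps=(None,None) exec_start@2 write@3
I2 add r1: issue@3 deps=(0,None) exec_start@3 write@6
I3 add r4: issue@4 deps=(1,1) exec_start@4 write@5
I4 add r2: issue@5 deps=(2,3) exec_start@6 write@8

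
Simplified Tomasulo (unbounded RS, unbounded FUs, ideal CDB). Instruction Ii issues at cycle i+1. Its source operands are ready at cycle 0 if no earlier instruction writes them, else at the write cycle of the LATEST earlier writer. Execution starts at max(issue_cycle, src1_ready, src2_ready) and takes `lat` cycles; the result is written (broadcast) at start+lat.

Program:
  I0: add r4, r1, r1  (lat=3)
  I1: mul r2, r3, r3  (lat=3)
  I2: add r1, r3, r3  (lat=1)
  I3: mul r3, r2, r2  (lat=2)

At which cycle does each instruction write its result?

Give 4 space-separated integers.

Answer: 4 5 4 7

Derivation:
I0 add r4: issue@1 deps=(None,None) exec_start@1 write@4
I1 mul r2: issue@2 deps=(None,None) exec_start@2 write@5
I2 add r1: issue@3 deps=(None,None) exec_start@3 write@4
I3 mul r3: issue@4 deps=(1,1) exec_start@5 write@7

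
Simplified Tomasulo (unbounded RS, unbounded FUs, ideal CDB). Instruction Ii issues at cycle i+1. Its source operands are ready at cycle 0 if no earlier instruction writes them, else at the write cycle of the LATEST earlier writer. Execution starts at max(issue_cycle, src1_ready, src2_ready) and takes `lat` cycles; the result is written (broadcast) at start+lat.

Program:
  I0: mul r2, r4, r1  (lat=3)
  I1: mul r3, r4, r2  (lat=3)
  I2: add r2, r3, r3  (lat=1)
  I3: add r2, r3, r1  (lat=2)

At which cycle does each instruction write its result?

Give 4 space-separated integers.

I0 mul r2: issue@1 deps=(None,None) exec_start@1 write@4
I1 mul r3: issue@2 deps=(None,0) exec_start@4 write@7
I2 add r2: issue@3 deps=(1,1) exec_start@7 write@8
I3 add r2: issue@4 deps=(1,None) exec_start@7 write@9

Answer: 4 7 8 9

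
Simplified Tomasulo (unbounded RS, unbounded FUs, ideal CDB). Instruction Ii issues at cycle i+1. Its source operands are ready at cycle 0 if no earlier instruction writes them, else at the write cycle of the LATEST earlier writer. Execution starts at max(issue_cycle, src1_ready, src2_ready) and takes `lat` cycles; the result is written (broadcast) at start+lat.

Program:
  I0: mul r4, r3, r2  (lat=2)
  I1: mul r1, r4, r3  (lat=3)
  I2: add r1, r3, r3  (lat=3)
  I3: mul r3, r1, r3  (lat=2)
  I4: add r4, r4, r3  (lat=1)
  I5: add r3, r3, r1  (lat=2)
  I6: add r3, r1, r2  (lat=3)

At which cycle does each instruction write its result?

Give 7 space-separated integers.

I0 mul r4: issue@1 deps=(None,None) exec_start@1 write@3
I1 mul r1: issue@2 deps=(0,None) exec_start@3 write@6
I2 add r1: issue@3 deps=(None,None) exec_start@3 write@6
I3 mul r3: issue@4 deps=(2,None) exec_start@6 write@8
I4 add r4: issue@5 deps=(0,3) exec_start@8 write@9
I5 add r3: issue@6 deps=(3,2) exec_start@8 write@10
I6 add r3: issue@7 deps=(2,None) exec_start@7 write@10

Answer: 3 6 6 8 9 10 10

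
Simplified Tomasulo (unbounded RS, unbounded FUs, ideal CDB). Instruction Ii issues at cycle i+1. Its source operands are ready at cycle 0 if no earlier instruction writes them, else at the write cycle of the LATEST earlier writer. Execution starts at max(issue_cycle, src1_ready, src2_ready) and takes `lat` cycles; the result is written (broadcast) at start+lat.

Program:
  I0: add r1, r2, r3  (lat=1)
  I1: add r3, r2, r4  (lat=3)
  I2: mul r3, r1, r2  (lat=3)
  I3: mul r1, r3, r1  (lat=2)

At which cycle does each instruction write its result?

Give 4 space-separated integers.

I0 add r1: issue@1 deps=(None,None) exec_start@1 write@2
I1 add r3: issue@2 deps=(None,None) exec_start@2 write@5
I2 mul r3: issue@3 deps=(0,None) exec_start@3 write@6
I3 mul r1: issue@4 deps=(2,0) exec_start@6 write@8

Answer: 2 5 6 8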